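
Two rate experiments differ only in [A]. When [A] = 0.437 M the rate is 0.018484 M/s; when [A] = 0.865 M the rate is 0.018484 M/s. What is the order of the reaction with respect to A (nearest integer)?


Rate is proportional to [A]^n, so rate2/rate1 = ([A]2/[A]1)^n. Take logs to solve for n.
rate2/rate1 = 0.018484 / 0.018484 = 1.0
[A]2/[A]1 = 0.865 / 0.437 = 1.9794
n = ln(1.0) / ln(1.9794) = 0.0
Nearest integer order:

0


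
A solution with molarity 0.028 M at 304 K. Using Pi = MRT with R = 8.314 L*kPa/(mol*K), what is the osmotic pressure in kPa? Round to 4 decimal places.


Osmotic pressure (van't Hoff): Pi = M*R*T.
RT = 8.314 * 304 = 2527.456
Pi = 0.028 * 2527.456
Pi = 70.768768 kPa, rounded to 4 dp:

70.7688 kPa


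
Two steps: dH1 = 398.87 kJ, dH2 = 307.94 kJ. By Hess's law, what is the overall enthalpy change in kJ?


Hess's law: enthalpy is a state function, so add the step enthalpies.
dH_total = dH1 + dH2 = 398.87 + (307.94)
dH_total = 706.81 kJ:

706.81 kJ


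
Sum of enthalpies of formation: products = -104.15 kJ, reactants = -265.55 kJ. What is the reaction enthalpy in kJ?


dH_rxn = sum(dH_f products) - sum(dH_f reactants)
dH_rxn = -104.15 - (-265.55)
dH_rxn = 161.4 kJ:

161.40 kJ


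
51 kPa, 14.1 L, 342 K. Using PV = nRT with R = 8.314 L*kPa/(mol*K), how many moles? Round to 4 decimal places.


PV = nRT, solve for n = PV / (RT).
PV = 51 * 14.1 = 719.1
RT = 8.314 * 342 = 2843.388
n = 719.1 / 2843.388
n = 0.25290252 mol, rounded to 4 dp:

0.2529 mol


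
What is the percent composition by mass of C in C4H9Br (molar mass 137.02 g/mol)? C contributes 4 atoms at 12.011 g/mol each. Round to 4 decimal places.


pct = 100 * (n_elem * M_elem) / M_total
mass_contribution = 4 * 12.011 = 48.044 g/mol
pct = 100 * 48.044 / 137.02
pct = 35.06349438 %, rounded to 4 dp:

35.0635 %


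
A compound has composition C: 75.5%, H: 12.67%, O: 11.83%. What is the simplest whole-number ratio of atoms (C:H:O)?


Assume 100 g of compound, divide each mass% by atomic mass to get moles, then normalize by the smallest to get a raw atom ratio.
Moles per 100 g: C: 75.5/12.011 = 6.2859, H: 12.67/1.008 = 12.5694, O: 11.83/15.999 = 0.7394
Raw ratio (divide by min = 0.7394): C: 8.501, H: 16.999, O: 1.0
Multiply by 2 to clear fractions: C: 17.002 ~= 17, H: 33.998 ~= 34, O: 2.0 ~= 2
Reduce by GCD to get the simplest whole-number ratio:

17:34:2


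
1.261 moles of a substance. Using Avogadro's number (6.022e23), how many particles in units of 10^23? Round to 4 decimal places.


N = n * NA, then divide by 1e23 for the requested units.
N / 1e23 = n * 6.022
N / 1e23 = 1.261 * 6.022
N / 1e23 = 7.593742, rounded to 4 dp:

7.5937


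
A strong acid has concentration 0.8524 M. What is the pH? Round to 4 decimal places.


A strong acid dissociates completely, so [H+] equals the given concentration.
pH = -log10([H+]) = -log10(0.8524)
pH = 0.06935656, rounded to 4 dp:

0.0694


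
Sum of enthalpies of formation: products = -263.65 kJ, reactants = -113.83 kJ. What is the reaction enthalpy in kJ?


dH_rxn = sum(dH_f products) - sum(dH_f reactants)
dH_rxn = -263.65 - (-113.83)
dH_rxn = -149.82 kJ:

-149.82 kJ


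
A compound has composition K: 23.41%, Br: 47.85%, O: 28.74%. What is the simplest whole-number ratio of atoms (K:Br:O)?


Assume 100 g of compound, divide each mass% by atomic mass to get moles, then normalize by the smallest to get a raw atom ratio.
Moles per 100 g: K: 23.41/39.098 = 0.5988, Br: 47.85/79.904 = 0.5988, O: 28.74/15.999 = 1.7964
Raw ratio (divide by min = 0.5988): K: 1.0, Br: 1.0, O: 3.0
Multiply by 1 to clear fractions: K: 1.0 ~= 1, Br: 1.0 ~= 1, O: 3.0 ~= 3
Reduce by GCD to get the simplest whole-number ratio:

1:1:3


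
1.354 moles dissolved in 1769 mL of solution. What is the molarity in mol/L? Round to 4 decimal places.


Convert volume to liters: V_L = V_mL / 1000.
V_L = 1769 / 1000 = 1.769 L
M = n / V_L = 1.354 / 1.769
M = 0.76540418 mol/L, rounded to 4 dp:

0.7654 mol/L


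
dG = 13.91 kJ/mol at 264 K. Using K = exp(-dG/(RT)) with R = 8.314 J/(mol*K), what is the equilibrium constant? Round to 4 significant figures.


dG is in kJ/mol; multiply by 1000 to match R in J/(mol*K).
RT = 8.314 * 264 = 2194.896 J/mol
exponent = -dG*1000 / (RT) = -(13.91*1000) / 2194.896 = -6.33743011
K = exp(-6.33743011)
K = 0.0017688421, rounded to 4 significant figures:

0.001769


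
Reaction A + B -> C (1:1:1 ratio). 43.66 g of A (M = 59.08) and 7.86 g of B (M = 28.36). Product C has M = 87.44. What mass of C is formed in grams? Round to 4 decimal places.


Find moles of each reactant; the smaller value is the limiting reagent in a 1:1:1 reaction, so moles_C equals moles of the limiter.
n_A = mass_A / M_A = 43.66 / 59.08 = 0.738998 mol
n_B = mass_B / M_B = 7.86 / 28.36 = 0.277151 mol
Limiting reagent: B (smaller), n_limiting = 0.277151 mol
mass_C = n_limiting * M_C = 0.277151 * 87.44
mass_C = 24.23408344 g, rounded to 4 dp:

24.2341 g


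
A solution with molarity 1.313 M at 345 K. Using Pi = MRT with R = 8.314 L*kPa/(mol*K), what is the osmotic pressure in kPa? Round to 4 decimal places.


Osmotic pressure (van't Hoff): Pi = M*R*T.
RT = 8.314 * 345 = 2868.33
Pi = 1.313 * 2868.33
Pi = 3766.11729 kPa, rounded to 4 dp:

3766.1173 kPa


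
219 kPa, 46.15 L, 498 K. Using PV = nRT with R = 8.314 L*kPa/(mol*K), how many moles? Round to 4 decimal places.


PV = nRT, solve for n = PV / (RT).
PV = 219 * 46.15 = 10106.85
RT = 8.314 * 498 = 4140.372
n = 10106.85 / 4140.372
n = 2.44104878 mol, rounded to 4 dp:

2.4410 mol


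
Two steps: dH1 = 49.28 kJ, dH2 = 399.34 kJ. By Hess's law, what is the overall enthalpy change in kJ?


Hess's law: enthalpy is a state function, so add the step enthalpies.
dH_total = dH1 + dH2 = 49.28 + (399.34)
dH_total = 448.62 kJ:

448.62 kJ


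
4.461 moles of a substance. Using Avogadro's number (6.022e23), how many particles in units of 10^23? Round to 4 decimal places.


N = n * NA, then divide by 1e23 for the requested units.
N / 1e23 = n * 6.022
N / 1e23 = 4.461 * 6.022
N / 1e23 = 26.864142, rounded to 4 dp:

26.8641


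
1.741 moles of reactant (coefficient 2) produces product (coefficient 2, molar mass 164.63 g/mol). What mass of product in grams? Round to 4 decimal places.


Use the coefficient ratio to convert reactant moles to product moles, then multiply by the product's molar mass.
moles_P = moles_R * (coeff_P / coeff_R) = 1.741 * (2/2) = 1.741
mass_P = moles_P * M_P = 1.741 * 164.63
mass_P = 286.62083 g, rounded to 4 dp:

286.6208 g


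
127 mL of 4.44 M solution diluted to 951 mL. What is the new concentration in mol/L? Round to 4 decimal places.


Dilution: M1*V1 = M2*V2, solve for M2.
M2 = M1*V1 / V2
M2 = 4.44 * 127 / 951
M2 = 563.88 / 951
M2 = 0.59293375 mol/L, rounded to 4 dp:

0.5929 mol/L


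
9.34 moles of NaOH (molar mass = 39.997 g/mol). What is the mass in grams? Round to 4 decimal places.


mass = n * M
mass = 9.34 * 39.997
mass = 373.57198 g, rounded to 4 dp:

373.5720 g


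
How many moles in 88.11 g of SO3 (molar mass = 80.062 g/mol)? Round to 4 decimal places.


n = mass / M
n = 88.11 / 80.062
n = 1.1005221 mol, rounded to 4 dp:

1.1005 mol


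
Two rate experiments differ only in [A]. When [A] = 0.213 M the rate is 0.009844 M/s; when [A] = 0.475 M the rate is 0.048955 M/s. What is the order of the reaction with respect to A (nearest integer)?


Rate is proportional to [A]^n, so rate2/rate1 = ([A]2/[A]1)^n. Take logs to solve for n.
rate2/rate1 = 0.048955 / 0.009844 = 4.9731
[A]2/[A]1 = 0.475 / 0.213 = 2.23
n = ln(4.9731) / ln(2.23) = 2.0
Nearest integer order:

2


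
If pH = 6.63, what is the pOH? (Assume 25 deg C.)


At 25 deg C, pH + pOH = 14.
pOH = 14 - pH = 14 - 6.63
pOH = 7.37:

7.37


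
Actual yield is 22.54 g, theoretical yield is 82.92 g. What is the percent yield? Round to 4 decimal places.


% yield = 100 * actual / theoretical
% yield = 100 * 22.54 / 82.92
% yield = 27.18282682 %, rounded to 4 dp:

27.1828 %


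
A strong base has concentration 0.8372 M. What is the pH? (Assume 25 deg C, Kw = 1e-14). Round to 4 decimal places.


A strong base dissociates completely, so [OH-] equals the given concentration.
pOH = -log10([OH-]) = -log10(0.8372) = 0.077171
pH = 14 - pOH = 14 - 0.077171
pH = 13.922829, rounded to 4 dp:

13.9228


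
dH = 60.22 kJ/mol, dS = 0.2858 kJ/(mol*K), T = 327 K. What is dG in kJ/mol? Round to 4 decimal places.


Gibbs: dG = dH - T*dS (consistent units, dS already in kJ/(mol*K)).
T*dS = 327 * 0.2858 = 93.4566
dG = 60.22 - (93.4566)
dG = -33.2366 kJ/mol, rounded to 4 dp:

-33.2366 kJ/mol


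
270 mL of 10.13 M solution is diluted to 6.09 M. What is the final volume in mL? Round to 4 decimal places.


Dilution: M1*V1 = M2*V2, solve for V2.
V2 = M1*V1 / M2
V2 = 10.13 * 270 / 6.09
V2 = 2735.1 / 6.09
V2 = 449.11330049 mL, rounded to 4 dp:

449.1133 mL


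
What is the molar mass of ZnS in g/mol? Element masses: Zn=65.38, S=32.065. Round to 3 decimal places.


M = sum(count * atomic_mass) over atoms.
M = 1*65.38 + 1*32.065
M = 65.38 + 32.065
M = 97.445 g/mol, rounded to 3 dp:

97.445 g/mol


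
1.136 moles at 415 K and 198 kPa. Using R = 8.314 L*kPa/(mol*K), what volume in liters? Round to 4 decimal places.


PV = nRT, solve for V = nRT / P.
nRT = 1.136 * 8.314 * 415 = 3919.5522
V = 3919.5522 / 198
V = 19.79571818 L, rounded to 4 dp:

19.7957 L


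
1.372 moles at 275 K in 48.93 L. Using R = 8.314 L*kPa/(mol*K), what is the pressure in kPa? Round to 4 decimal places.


PV = nRT, solve for P = nRT / V.
nRT = 1.372 * 8.314 * 275 = 3136.8722
P = 3136.8722 / 48.93
P = 64.10938484 kPa, rounded to 4 dp:

64.1094 kPa


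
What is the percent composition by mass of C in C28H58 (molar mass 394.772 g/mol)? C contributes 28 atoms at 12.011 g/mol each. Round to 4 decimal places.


pct = 100 * (n_elem * M_elem) / M_total
mass_contribution = 28 * 12.011 = 336.308 g/mol
pct = 100 * 336.308 / 394.772
pct = 85.19043904 %, rounded to 4 dp:

85.1904 %


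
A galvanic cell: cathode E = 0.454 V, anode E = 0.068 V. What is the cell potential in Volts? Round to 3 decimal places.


Standard cell potential: E_cell = E_cathode - E_anode.
E_cell = 0.454 - (0.068)
E_cell = 0.386 V, rounded to 3 dp:

0.386 V


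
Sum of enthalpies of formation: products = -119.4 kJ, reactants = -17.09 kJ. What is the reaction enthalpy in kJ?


dH_rxn = sum(dH_f products) - sum(dH_f reactants)
dH_rxn = -119.4 - (-17.09)
dH_rxn = -102.31 kJ:

-102.31 kJ


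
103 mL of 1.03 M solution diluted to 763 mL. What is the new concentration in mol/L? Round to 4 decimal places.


Dilution: M1*V1 = M2*V2, solve for M2.
M2 = M1*V1 / V2
M2 = 1.03 * 103 / 763
M2 = 106.09 / 763
M2 = 0.13904325 mol/L, rounded to 4 dp:

0.1390 mol/L


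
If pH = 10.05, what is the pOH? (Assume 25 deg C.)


At 25 deg C, pH + pOH = 14.
pOH = 14 - pH = 14 - 10.05
pOH = 3.95:

3.95


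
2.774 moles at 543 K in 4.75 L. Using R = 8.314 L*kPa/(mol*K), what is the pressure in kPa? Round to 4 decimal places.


PV = nRT, solve for P = nRT / V.
nRT = 2.774 * 8.314 * 543 = 12523.2285
P = 12523.2285 / 4.75
P = 2636.46915789 kPa, rounded to 4 dp:

2636.4692 kPa


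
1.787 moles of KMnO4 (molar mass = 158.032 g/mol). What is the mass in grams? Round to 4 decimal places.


mass = n * M
mass = 1.787 * 158.032
mass = 282.403184 g, rounded to 4 dp:

282.4032 g


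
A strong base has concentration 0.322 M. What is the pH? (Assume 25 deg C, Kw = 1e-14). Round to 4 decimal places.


A strong base dissociates completely, so [OH-] equals the given concentration.
pOH = -log10([OH-]) = -log10(0.322) = 0.492144
pH = 14 - pOH = 14 - 0.492144
pH = 13.507856, rounded to 4 dp:

13.5079


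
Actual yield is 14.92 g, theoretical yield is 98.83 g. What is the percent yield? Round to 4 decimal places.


% yield = 100 * actual / theoretical
% yield = 100 * 14.92 / 98.83
% yield = 15.09663058 %, rounded to 4 dp:

15.0966 %


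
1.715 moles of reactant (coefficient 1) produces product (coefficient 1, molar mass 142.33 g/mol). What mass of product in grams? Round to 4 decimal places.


Use the coefficient ratio to convert reactant moles to product moles, then multiply by the product's molar mass.
moles_P = moles_R * (coeff_P / coeff_R) = 1.715 * (1/1) = 1.715
mass_P = moles_P * M_P = 1.715 * 142.33
mass_P = 244.09595 g, rounded to 4 dp:

244.0960 g


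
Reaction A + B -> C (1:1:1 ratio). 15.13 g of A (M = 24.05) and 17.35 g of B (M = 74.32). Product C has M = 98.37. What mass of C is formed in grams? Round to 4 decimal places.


Find moles of each reactant; the smaller value is the limiting reagent in a 1:1:1 reaction, so moles_C equals moles of the limiter.
n_A = mass_A / M_A = 15.13 / 24.05 = 0.629106 mol
n_B = mass_B / M_B = 17.35 / 74.32 = 0.23345 mol
Limiting reagent: B (smaller), n_limiting = 0.23345 mol
mass_C = n_limiting * M_C = 0.23345 * 98.37
mass_C = 22.9644765 g, rounded to 4 dp:

22.9645 g


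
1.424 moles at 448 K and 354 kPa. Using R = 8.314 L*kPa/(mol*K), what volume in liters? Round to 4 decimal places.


PV = nRT, solve for V = nRT / P.
nRT = 1.424 * 8.314 * 448 = 5303.9329
V = 5303.9329 / 354
V = 14.9828613 L, rounded to 4 dp:

14.9829 L


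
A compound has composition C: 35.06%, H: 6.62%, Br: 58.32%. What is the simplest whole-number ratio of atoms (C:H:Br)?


Assume 100 g of compound, divide each mass% by atomic mass to get moles, then normalize by the smallest to get a raw atom ratio.
Moles per 100 g: C: 35.06/12.011 = 2.919, H: 6.62/1.008 = 6.5675, Br: 58.32/79.904 = 0.7299
Raw ratio (divide by min = 0.7299): C: 3.999, H: 8.998, Br: 1.0
Multiply by 1 to clear fractions: C: 3.999 ~= 4, H: 8.998 ~= 9, Br: 1.0 ~= 1
Reduce by GCD to get the simplest whole-number ratio:

4:9:1


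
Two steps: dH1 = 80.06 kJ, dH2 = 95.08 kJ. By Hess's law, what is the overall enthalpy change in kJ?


Hess's law: enthalpy is a state function, so add the step enthalpies.
dH_total = dH1 + dH2 = 80.06 + (95.08)
dH_total = 175.14 kJ:

175.14 kJ


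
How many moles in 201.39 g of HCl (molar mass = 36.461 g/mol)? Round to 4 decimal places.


n = mass / M
n = 201.39 / 36.461
n = 5.523436 mol, rounded to 4 dp:

5.5234 mol


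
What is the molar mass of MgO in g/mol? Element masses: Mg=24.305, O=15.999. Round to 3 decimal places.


M = sum(count * atomic_mass) over atoms.
M = 1*24.305 + 1*15.999
M = 24.305 + 15.999
M = 40.304 g/mol, rounded to 3 dp:

40.304 g/mol


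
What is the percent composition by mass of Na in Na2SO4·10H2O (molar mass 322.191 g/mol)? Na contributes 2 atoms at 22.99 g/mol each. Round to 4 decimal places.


pct = 100 * (n_elem * M_elem) / M_total
mass_contribution = 2 * 22.99 = 45.98 g/mol
pct = 100 * 45.98 / 322.191
pct = 14.27103799 %, rounded to 4 dp:

14.2710 %


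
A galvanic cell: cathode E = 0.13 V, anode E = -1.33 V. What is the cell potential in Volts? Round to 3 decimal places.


Standard cell potential: E_cell = E_cathode - E_anode.
E_cell = 0.13 - (-1.33)
E_cell = 1.46 V, rounded to 3 dp:

1.460 V


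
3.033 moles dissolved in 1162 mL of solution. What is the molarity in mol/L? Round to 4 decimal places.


Convert volume to liters: V_L = V_mL / 1000.
V_L = 1162 / 1000 = 1.162 L
M = n / V_L = 3.033 / 1.162
M = 2.61015491 mol/L, rounded to 4 dp:

2.6102 mol/L


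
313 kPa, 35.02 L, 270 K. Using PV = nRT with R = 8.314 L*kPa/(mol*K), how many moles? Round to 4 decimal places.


PV = nRT, solve for n = PV / (RT).
PV = 313 * 35.02 = 10961.26
RT = 8.314 * 270 = 2244.78
n = 10961.26 / 2244.78
n = 4.88299967 mol, rounded to 4 dp:

4.8830 mol


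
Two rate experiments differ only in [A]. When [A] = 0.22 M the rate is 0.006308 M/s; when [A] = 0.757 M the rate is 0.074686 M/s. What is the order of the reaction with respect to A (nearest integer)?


Rate is proportional to [A]^n, so rate2/rate1 = ([A]2/[A]1)^n. Take logs to solve for n.
rate2/rate1 = 0.074686 / 0.006308 = 11.8399
[A]2/[A]1 = 0.757 / 0.22 = 3.4409
n = ln(11.8399) / ln(3.4409) = 2.0
Nearest integer order:

2


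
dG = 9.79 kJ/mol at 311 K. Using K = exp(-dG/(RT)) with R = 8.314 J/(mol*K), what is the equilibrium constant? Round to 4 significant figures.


dG is in kJ/mol; multiply by 1000 to match R in J/(mol*K).
RT = 8.314 * 311 = 2585.654 J/mol
exponent = -dG*1000 / (RT) = -(9.79*1000) / 2585.654 = -3.78627612
K = exp(-3.78627612)
K = 0.022679902, rounded to 4 significant figures:

0.02268


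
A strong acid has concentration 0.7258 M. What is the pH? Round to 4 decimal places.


A strong acid dissociates completely, so [H+] equals the given concentration.
pH = -log10([H+]) = -log10(0.7258)
pH = 0.13918304, rounded to 4 dp:

0.1392


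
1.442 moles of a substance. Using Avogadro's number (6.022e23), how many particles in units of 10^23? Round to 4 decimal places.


N = n * NA, then divide by 1e23 for the requested units.
N / 1e23 = n * 6.022
N / 1e23 = 1.442 * 6.022
N / 1e23 = 8.683724, rounded to 4 dp:

8.6837


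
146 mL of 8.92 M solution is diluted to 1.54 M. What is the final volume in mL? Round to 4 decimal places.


Dilution: M1*V1 = M2*V2, solve for V2.
V2 = M1*V1 / M2
V2 = 8.92 * 146 / 1.54
V2 = 1302.32 / 1.54
V2 = 845.66233766 mL, rounded to 4 dp:

845.6623 mL


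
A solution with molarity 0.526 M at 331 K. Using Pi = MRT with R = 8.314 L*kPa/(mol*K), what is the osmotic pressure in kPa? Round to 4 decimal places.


Osmotic pressure (van't Hoff): Pi = M*R*T.
RT = 8.314 * 331 = 2751.934
Pi = 0.526 * 2751.934
Pi = 1447.517284 kPa, rounded to 4 dp:

1447.5173 kPa


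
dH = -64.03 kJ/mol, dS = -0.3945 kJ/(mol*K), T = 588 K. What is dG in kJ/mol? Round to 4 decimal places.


Gibbs: dG = dH - T*dS (consistent units, dS already in kJ/(mol*K)).
T*dS = 588 * -0.3945 = -231.966
dG = -64.03 - (-231.966)
dG = 167.936 kJ/mol, rounded to 4 dp:

167.9360 kJ/mol


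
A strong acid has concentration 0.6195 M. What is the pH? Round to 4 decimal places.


A strong acid dissociates completely, so [H+] equals the given concentration.
pH = -log10([H+]) = -log10(0.6195)
pH = 0.20795869, rounded to 4 dp:

0.2080


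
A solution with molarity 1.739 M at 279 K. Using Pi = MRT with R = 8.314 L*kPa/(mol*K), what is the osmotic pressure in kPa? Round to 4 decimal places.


Osmotic pressure (van't Hoff): Pi = M*R*T.
RT = 8.314 * 279 = 2319.606
Pi = 1.739 * 2319.606
Pi = 4033.794834 kPa, rounded to 4 dp:

4033.7948 kPa


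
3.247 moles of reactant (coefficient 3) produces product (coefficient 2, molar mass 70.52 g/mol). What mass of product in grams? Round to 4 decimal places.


Use the coefficient ratio to convert reactant moles to product moles, then multiply by the product's molar mass.
moles_P = moles_R * (coeff_P / coeff_R) = 3.247 * (2/3) = 2.164667
mass_P = moles_P * M_P = 2.164667 * 70.52
mass_P = 152.65231684 g, rounded to 4 dp:

152.6523 g


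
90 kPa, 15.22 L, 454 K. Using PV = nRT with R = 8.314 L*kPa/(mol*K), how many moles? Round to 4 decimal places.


PV = nRT, solve for n = PV / (RT).
PV = 90 * 15.22 = 1369.8
RT = 8.314 * 454 = 3774.556
n = 1369.8 / 3774.556
n = 0.36290361 mol, rounded to 4 dp:

0.3629 mol


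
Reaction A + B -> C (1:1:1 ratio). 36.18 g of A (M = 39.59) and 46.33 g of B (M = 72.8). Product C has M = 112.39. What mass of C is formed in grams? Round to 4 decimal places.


Find moles of each reactant; the smaller value is the limiting reagent in a 1:1:1 reaction, so moles_C equals moles of the limiter.
n_A = mass_A / M_A = 36.18 / 39.59 = 0.913867 mol
n_B = mass_B / M_B = 46.33 / 72.8 = 0.636401 mol
Limiting reagent: B (smaller), n_limiting = 0.636401 mol
mass_C = n_limiting * M_C = 0.636401 * 112.39
mass_C = 71.52510839 g, rounded to 4 dp:

71.5251 g


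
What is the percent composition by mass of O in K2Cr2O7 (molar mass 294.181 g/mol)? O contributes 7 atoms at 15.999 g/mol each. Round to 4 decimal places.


pct = 100 * (n_elem * M_elem) / M_total
mass_contribution = 7 * 15.999 = 111.993 g/mol
pct = 100 * 111.993 / 294.181
pct = 38.06941985 %, rounded to 4 dp:

38.0694 %


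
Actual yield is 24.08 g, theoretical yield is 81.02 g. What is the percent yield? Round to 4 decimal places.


% yield = 100 * actual / theoretical
% yield = 100 * 24.08 / 81.02
% yield = 29.72105653 %, rounded to 4 dp:

29.7211 %


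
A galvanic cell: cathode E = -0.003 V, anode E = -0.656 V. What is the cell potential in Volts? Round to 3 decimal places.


Standard cell potential: E_cell = E_cathode - E_anode.
E_cell = -0.003 - (-0.656)
E_cell = 0.653 V, rounded to 3 dp:

0.653 V


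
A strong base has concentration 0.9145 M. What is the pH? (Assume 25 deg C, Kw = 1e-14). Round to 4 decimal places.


A strong base dissociates completely, so [OH-] equals the given concentration.
pOH = -log10([OH-]) = -log10(0.9145) = 0.038816
pH = 14 - pOH = 14 - 0.038816
pH = 13.961184, rounded to 4 dp:

13.9612


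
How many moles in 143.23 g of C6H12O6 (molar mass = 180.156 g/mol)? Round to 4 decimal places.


n = mass / M
n = 143.23 / 180.156
n = 0.79503319 mol, rounded to 4 dp:

0.7950 mol


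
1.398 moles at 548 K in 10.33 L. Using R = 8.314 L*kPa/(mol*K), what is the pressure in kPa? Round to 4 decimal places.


PV = nRT, solve for P = nRT / V.
nRT = 1.398 * 8.314 * 548 = 6369.3887
P = 6369.3887 / 10.33
P = 616.59135528 kPa, rounded to 4 dp:

616.5914 kPa


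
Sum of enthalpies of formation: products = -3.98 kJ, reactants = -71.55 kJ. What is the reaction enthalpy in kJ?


dH_rxn = sum(dH_f products) - sum(dH_f reactants)
dH_rxn = -3.98 - (-71.55)
dH_rxn = 67.57 kJ:

67.57 kJ


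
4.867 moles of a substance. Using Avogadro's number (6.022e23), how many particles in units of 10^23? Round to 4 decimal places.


N = n * NA, then divide by 1e23 for the requested units.
N / 1e23 = n * 6.022
N / 1e23 = 4.867 * 6.022
N / 1e23 = 29.309074, rounded to 4 dp:

29.3091


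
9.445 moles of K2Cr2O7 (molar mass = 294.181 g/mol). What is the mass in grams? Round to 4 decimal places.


mass = n * M
mass = 9.445 * 294.181
mass = 2778.539545 g, rounded to 4 dp:

2778.5395 g


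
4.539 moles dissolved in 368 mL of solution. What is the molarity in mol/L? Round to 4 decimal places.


Convert volume to liters: V_L = V_mL / 1000.
V_L = 368 / 1000 = 0.368 L
M = n / V_L = 4.539 / 0.368
M = 12.33423913 mol/L, rounded to 4 dp:

12.3342 mol/L


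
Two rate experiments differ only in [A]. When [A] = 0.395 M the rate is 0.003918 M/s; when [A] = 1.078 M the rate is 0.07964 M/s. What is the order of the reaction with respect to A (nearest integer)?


Rate is proportional to [A]^n, so rate2/rate1 = ([A]2/[A]1)^n. Take logs to solve for n.
rate2/rate1 = 0.07964 / 0.003918 = 20.3267
[A]2/[A]1 = 1.078 / 0.395 = 2.7291
n = ln(20.3267) / ln(2.7291) = 3.0
Nearest integer order:

3


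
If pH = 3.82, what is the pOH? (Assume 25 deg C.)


At 25 deg C, pH + pOH = 14.
pOH = 14 - pH = 14 - 3.82
pOH = 10.18:

10.18


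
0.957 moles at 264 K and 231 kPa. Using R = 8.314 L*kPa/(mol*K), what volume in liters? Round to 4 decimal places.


PV = nRT, solve for V = nRT / P.
nRT = 0.957 * 8.314 * 264 = 2100.5155
V = 2100.5155 / 231
V = 9.09314069 L, rounded to 4 dp:

9.0931 L


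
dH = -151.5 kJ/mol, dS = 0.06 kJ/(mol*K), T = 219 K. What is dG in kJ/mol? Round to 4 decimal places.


Gibbs: dG = dH - T*dS (consistent units, dS already in kJ/(mol*K)).
T*dS = 219 * 0.06 = 13.14
dG = -151.5 - (13.14)
dG = -164.64 kJ/mol, rounded to 4 dp:

-164.6400 kJ/mol


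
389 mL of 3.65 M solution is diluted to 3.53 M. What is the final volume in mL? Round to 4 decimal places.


Dilution: M1*V1 = M2*V2, solve for V2.
V2 = M1*V1 / M2
V2 = 3.65 * 389 / 3.53
V2 = 1419.85 / 3.53
V2 = 402.22379603 mL, rounded to 4 dp:

402.2238 mL


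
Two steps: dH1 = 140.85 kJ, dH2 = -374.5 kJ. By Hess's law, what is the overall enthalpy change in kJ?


Hess's law: enthalpy is a state function, so add the step enthalpies.
dH_total = dH1 + dH2 = 140.85 + (-374.5)
dH_total = -233.65 kJ:

-233.65 kJ


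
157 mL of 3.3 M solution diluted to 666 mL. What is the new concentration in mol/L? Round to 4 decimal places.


Dilution: M1*V1 = M2*V2, solve for M2.
M2 = M1*V1 / V2
M2 = 3.3 * 157 / 666
M2 = 518.1 / 666
M2 = 0.77792793 mol/L, rounded to 4 dp:

0.7779 mol/L


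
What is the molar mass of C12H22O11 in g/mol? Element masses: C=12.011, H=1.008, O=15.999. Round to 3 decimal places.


M = sum(count * atomic_mass) over atoms.
M = 12*12.011 + 22*1.008 + 11*15.999
M = 144.132 + 22.176 + 175.989
M = 342.297 g/mol, rounded to 3 dp:

342.297 g/mol


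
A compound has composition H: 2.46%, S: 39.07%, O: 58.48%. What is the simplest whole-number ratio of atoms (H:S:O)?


Assume 100 g of compound, divide each mass% by atomic mass to get moles, then normalize by the smallest to get a raw atom ratio.
Moles per 100 g: H: 2.46/1.008 = 2.4405, S: 39.07/32.065 = 1.2185, O: 58.48/15.999 = 3.6552
Raw ratio (divide by min = 1.2185): H: 2.003, S: 1.0, O: 3.0
Multiply by 1 to clear fractions: H: 2.003 ~= 2, S: 1.0 ~= 1, O: 3.0 ~= 3
Reduce by GCD to get the simplest whole-number ratio:

2:1:3


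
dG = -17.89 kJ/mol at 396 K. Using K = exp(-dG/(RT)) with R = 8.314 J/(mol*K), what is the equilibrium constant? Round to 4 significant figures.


dG is in kJ/mol; multiply by 1000 to match R in J/(mol*K).
RT = 8.314 * 396 = 3292.344 J/mol
exponent = -dG*1000 / (RT) = -(-17.89*1000) / 3292.344 = 5.43381858
K = exp(5.43381858)
K = 229.02212, rounded to 4 significant figures:

229.0


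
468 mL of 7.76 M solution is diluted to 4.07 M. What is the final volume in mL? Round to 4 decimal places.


Dilution: M1*V1 = M2*V2, solve for V2.
V2 = M1*V1 / M2
V2 = 7.76 * 468 / 4.07
V2 = 3631.68 / 4.07
V2 = 892.3046683 mL, rounded to 4 dp:

892.3047 mL


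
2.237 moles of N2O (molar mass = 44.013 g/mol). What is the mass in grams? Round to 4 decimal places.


mass = n * M
mass = 2.237 * 44.013
mass = 98.457081 g, rounded to 4 dp:

98.4571 g


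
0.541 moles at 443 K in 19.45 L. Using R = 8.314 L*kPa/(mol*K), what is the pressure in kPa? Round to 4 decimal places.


PV = nRT, solve for P = nRT / V.
nRT = 0.541 * 8.314 * 443 = 1992.5582
P = 1992.5582 / 19.45
P = 102.44515167 kPa, rounded to 4 dp:

102.4452 kPa


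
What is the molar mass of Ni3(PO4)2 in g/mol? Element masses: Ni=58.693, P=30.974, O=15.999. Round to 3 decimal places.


M = sum(count * atomic_mass) over atoms.
M = 3*58.693 + 2*30.974 + 8*15.999
M = 176.079 + 61.948 + 127.992
M = 366.019 g/mol, rounded to 3 dp:

366.019 g/mol


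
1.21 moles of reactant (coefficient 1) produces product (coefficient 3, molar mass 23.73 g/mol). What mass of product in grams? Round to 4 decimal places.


Use the coefficient ratio to convert reactant moles to product moles, then multiply by the product's molar mass.
moles_P = moles_R * (coeff_P / coeff_R) = 1.21 * (3/1) = 3.63
mass_P = moles_P * M_P = 3.63 * 23.73
mass_P = 86.1399 g, rounded to 4 dp:

86.1399 g


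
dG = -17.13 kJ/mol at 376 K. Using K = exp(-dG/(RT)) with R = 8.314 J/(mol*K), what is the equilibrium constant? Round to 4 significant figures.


dG is in kJ/mol; multiply by 1000 to match R in J/(mol*K).
RT = 8.314 * 376 = 3126.064 J/mol
exponent = -dG*1000 / (RT) = -(-17.13*1000) / 3126.064 = 5.47973426
K = exp(5.47973426)
K = 239.78298, rounded to 4 significant figures:

239.8


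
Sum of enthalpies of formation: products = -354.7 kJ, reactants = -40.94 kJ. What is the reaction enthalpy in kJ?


dH_rxn = sum(dH_f products) - sum(dH_f reactants)
dH_rxn = -354.7 - (-40.94)
dH_rxn = -313.76 kJ:

-313.76 kJ


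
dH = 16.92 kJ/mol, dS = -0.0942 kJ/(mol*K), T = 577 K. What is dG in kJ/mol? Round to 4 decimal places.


Gibbs: dG = dH - T*dS (consistent units, dS already in kJ/(mol*K)).
T*dS = 577 * -0.0942 = -54.3534
dG = 16.92 - (-54.3534)
dG = 71.2734 kJ/mol, rounded to 4 dp:

71.2734 kJ/mol


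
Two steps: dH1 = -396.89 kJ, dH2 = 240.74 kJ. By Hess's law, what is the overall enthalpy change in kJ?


Hess's law: enthalpy is a state function, so add the step enthalpies.
dH_total = dH1 + dH2 = -396.89 + (240.74)
dH_total = -156.15 kJ:

-156.15 kJ


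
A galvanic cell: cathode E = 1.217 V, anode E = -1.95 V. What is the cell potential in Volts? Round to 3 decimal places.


Standard cell potential: E_cell = E_cathode - E_anode.
E_cell = 1.217 - (-1.95)
E_cell = 3.167 V, rounded to 3 dp:

3.167 V


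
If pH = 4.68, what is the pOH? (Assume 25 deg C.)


At 25 deg C, pH + pOH = 14.
pOH = 14 - pH = 14 - 4.68
pOH = 9.32:

9.32


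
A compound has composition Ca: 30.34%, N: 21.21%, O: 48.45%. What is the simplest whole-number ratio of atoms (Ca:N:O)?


Assume 100 g of compound, divide each mass% by atomic mass to get moles, then normalize by the smallest to get a raw atom ratio.
Moles per 100 g: Ca: 30.34/40.078 = 0.757, N: 21.21/14.007 = 1.5142, O: 48.45/15.999 = 3.0283
Raw ratio (divide by min = 0.757): Ca: 1.0, N: 2.0, O: 4.0
Multiply by 1 to clear fractions: Ca: 1.0 ~= 1, N: 2.0 ~= 2, O: 4.0 ~= 4
Reduce by GCD to get the simplest whole-number ratio:

1:2:4


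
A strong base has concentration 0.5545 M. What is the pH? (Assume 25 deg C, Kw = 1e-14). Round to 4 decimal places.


A strong base dissociates completely, so [OH-] equals the given concentration.
pOH = -log10([OH-]) = -log10(0.5545) = 0.256098
pH = 14 - pOH = 14 - 0.256098
pH = 13.743902, rounded to 4 dp:

13.7439


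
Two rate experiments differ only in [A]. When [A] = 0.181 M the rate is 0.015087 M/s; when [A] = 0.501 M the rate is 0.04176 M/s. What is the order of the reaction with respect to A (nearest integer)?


Rate is proportional to [A]^n, so rate2/rate1 = ([A]2/[A]1)^n. Take logs to solve for n.
rate2/rate1 = 0.04176 / 0.015087 = 2.7679
[A]2/[A]1 = 0.501 / 0.181 = 2.768
n = ln(2.7679) / ln(2.768) = 1.0
Nearest integer order:

1


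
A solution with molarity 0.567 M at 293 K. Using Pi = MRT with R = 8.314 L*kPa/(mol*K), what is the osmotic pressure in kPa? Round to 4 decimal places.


Osmotic pressure (van't Hoff): Pi = M*R*T.
RT = 8.314 * 293 = 2436.002
Pi = 0.567 * 2436.002
Pi = 1381.213134 kPa, rounded to 4 dp:

1381.2131 kPa


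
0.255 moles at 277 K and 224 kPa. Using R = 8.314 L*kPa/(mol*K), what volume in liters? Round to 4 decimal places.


PV = nRT, solve for V = nRT / P.
nRT = 0.255 * 8.314 * 277 = 587.2594
V = 587.2594 / 224
V = 2.62169375 L, rounded to 4 dp:

2.6217 L


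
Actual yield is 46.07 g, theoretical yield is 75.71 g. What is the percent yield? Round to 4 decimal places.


% yield = 100 * actual / theoretical
% yield = 100 * 46.07 / 75.71
% yield = 60.85061419 %, rounded to 4 dp:

60.8506 %


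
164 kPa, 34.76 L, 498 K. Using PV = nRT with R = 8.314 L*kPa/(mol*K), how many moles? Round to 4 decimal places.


PV = nRT, solve for n = PV / (RT).
PV = 164 * 34.76 = 5700.64
RT = 8.314 * 498 = 4140.372
n = 5700.64 / 4140.372
n = 1.37684247 mol, rounded to 4 dp:

1.3768 mol


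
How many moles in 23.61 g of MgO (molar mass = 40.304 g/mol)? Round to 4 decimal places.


n = mass / M
n = 23.61 / 40.304
n = 0.58579794 mol, rounded to 4 dp:

0.5858 mol


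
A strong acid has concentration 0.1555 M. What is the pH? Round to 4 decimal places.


A strong acid dissociates completely, so [H+] equals the given concentration.
pH = -log10([H+]) = -log10(0.1555)
pH = 0.80826961, rounded to 4 dp:

0.8083


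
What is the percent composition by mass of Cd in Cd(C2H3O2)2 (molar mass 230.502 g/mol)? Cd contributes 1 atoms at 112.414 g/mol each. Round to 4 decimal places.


pct = 100 * (n_elem * M_elem) / M_total
mass_contribution = 1 * 112.414 = 112.414 g/mol
pct = 100 * 112.414 / 230.502
pct = 48.76920808 %, rounded to 4 dp:

48.7692 %


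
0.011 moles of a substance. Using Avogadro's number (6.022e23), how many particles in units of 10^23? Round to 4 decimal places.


N = n * NA, then divide by 1e23 for the requested units.
N / 1e23 = n * 6.022
N / 1e23 = 0.011 * 6.022
N / 1e23 = 0.066242, rounded to 4 dp:

0.0662


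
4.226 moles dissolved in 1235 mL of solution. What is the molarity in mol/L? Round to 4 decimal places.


Convert volume to liters: V_L = V_mL / 1000.
V_L = 1235 / 1000 = 1.235 L
M = n / V_L = 4.226 / 1.235
M = 3.42186235 mol/L, rounded to 4 dp:

3.4219 mol/L


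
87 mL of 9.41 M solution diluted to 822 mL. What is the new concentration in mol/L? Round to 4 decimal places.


Dilution: M1*V1 = M2*V2, solve for M2.
M2 = M1*V1 / V2
M2 = 9.41 * 87 / 822
M2 = 818.67 / 822
M2 = 0.99594891 mol/L, rounded to 4 dp:

0.9959 mol/L


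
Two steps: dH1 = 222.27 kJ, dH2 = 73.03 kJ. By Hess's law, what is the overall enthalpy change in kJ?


Hess's law: enthalpy is a state function, so add the step enthalpies.
dH_total = dH1 + dH2 = 222.27 + (73.03)
dH_total = 295.3 kJ:

295.30 kJ


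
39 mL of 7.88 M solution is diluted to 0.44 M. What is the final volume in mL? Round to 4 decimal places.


Dilution: M1*V1 = M2*V2, solve for V2.
V2 = M1*V1 / M2
V2 = 7.88 * 39 / 0.44
V2 = 307.32 / 0.44
V2 = 698.45454545 mL, rounded to 4 dp:

698.4545 mL


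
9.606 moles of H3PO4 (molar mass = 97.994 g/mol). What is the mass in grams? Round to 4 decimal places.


mass = n * M
mass = 9.606 * 97.994
mass = 941.330364 g, rounded to 4 dp:

941.3304 g


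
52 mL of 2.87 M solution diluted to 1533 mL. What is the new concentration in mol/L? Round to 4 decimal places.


Dilution: M1*V1 = M2*V2, solve for M2.
M2 = M1*V1 / V2
M2 = 2.87 * 52 / 1533
M2 = 149.24 / 1533
M2 = 0.0973516 mol/L, rounded to 4 dp:

0.0974 mol/L


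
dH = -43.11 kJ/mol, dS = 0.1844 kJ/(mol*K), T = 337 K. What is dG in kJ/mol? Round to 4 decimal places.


Gibbs: dG = dH - T*dS (consistent units, dS already in kJ/(mol*K)).
T*dS = 337 * 0.1844 = 62.1428
dG = -43.11 - (62.1428)
dG = -105.2528 kJ/mol, rounded to 4 dp:

-105.2528 kJ/mol


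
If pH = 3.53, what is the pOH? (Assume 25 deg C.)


At 25 deg C, pH + pOH = 14.
pOH = 14 - pH = 14 - 3.53
pOH = 10.47:

10.47


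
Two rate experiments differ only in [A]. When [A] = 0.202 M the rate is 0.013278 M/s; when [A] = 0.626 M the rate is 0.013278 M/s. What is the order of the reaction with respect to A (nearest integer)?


Rate is proportional to [A]^n, so rate2/rate1 = ([A]2/[A]1)^n. Take logs to solve for n.
rate2/rate1 = 0.013278 / 0.013278 = 1.0
[A]2/[A]1 = 0.626 / 0.202 = 3.099
n = ln(1.0) / ln(3.099) = 0.0
Nearest integer order:

0


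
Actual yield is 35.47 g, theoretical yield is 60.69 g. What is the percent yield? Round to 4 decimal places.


% yield = 100 * actual / theoretical
% yield = 100 * 35.47 / 60.69
% yield = 58.44455429 %, rounded to 4 dp:

58.4446 %


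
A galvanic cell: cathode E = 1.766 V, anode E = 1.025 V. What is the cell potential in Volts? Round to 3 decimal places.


Standard cell potential: E_cell = E_cathode - E_anode.
E_cell = 1.766 - (1.025)
E_cell = 0.741 V, rounded to 3 dp:

0.741 V


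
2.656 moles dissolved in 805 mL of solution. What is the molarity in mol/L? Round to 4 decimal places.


Convert volume to liters: V_L = V_mL / 1000.
V_L = 805 / 1000 = 0.805 L
M = n / V_L = 2.656 / 0.805
M = 3.29937888 mol/L, rounded to 4 dp:

3.2994 mol/L


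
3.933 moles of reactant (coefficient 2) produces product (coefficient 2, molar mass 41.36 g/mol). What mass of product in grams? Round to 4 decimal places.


Use the coefficient ratio to convert reactant moles to product moles, then multiply by the product's molar mass.
moles_P = moles_R * (coeff_P / coeff_R) = 3.933 * (2/2) = 3.933
mass_P = moles_P * M_P = 3.933 * 41.36
mass_P = 162.66888 g, rounded to 4 dp:

162.6689 g


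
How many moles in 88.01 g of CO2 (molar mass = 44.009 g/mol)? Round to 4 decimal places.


n = mass / M
n = 88.01 / 44.009
n = 1.99981822 mol, rounded to 4 dp:

1.9998 mol


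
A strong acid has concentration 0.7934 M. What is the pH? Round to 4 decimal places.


A strong acid dissociates completely, so [H+] equals the given concentration.
pH = -log10([H+]) = -log10(0.7934)
pH = 0.1005078, rounded to 4 dp:

0.1005


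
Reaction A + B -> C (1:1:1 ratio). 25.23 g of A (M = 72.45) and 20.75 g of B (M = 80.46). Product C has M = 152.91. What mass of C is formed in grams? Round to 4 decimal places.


Find moles of each reactant; the smaller value is the limiting reagent in a 1:1:1 reaction, so moles_C equals moles of the limiter.
n_A = mass_A / M_A = 25.23 / 72.45 = 0.34824 mol
n_B = mass_B / M_B = 20.75 / 80.46 = 0.257892 mol
Limiting reagent: B (smaller), n_limiting = 0.257892 mol
mass_C = n_limiting * M_C = 0.257892 * 152.91
mass_C = 39.43426572 g, rounded to 4 dp:

39.4343 g


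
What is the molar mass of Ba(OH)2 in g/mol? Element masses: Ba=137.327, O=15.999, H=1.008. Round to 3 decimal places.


M = sum(count * atomic_mass) over atoms.
M = 1*137.327 + 2*15.999 + 2*1.008
M = 137.327 + 31.998 + 2.016
M = 171.341 g/mol, rounded to 3 dp:

171.341 g/mol


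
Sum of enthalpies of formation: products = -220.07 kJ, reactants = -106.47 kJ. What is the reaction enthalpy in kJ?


dH_rxn = sum(dH_f products) - sum(dH_f reactants)
dH_rxn = -220.07 - (-106.47)
dH_rxn = -113.6 kJ:

-113.60 kJ


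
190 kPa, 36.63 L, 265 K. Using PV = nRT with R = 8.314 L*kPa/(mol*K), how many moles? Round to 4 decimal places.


PV = nRT, solve for n = PV / (RT).
PV = 190 * 36.63 = 6959.7
RT = 8.314 * 265 = 2203.21
n = 6959.7 / 2203.21
n = 3.15889089 mol, rounded to 4 dp:

3.1589 mol


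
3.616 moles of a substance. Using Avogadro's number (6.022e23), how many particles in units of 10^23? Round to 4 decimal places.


N = n * NA, then divide by 1e23 for the requested units.
N / 1e23 = n * 6.022
N / 1e23 = 3.616 * 6.022
N / 1e23 = 21.775552, rounded to 4 dp:

21.7756


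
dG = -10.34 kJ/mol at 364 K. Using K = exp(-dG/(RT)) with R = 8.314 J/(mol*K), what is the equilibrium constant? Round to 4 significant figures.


dG is in kJ/mol; multiply by 1000 to match R in J/(mol*K).
RT = 8.314 * 364 = 3026.296 J/mol
exponent = -dG*1000 / (RT) = -(-10.34*1000) / 3026.296 = 3.41671799
K = exp(3.41671799)
K = 30.46925, rounded to 4 significant figures:

30.47


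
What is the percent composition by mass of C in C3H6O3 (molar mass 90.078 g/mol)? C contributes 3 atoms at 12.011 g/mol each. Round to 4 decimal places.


pct = 100 * (n_elem * M_elem) / M_total
mass_contribution = 3 * 12.011 = 36.033 g/mol
pct = 100 * 36.033 / 90.078
pct = 40.00199827 %, rounded to 4 dp:

40.0020 %


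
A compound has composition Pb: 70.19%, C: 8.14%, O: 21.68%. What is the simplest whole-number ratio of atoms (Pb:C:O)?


Assume 100 g of compound, divide each mass% by atomic mass to get moles, then normalize by the smallest to get a raw atom ratio.
Moles per 100 g: Pb: 70.19/207.2 = 0.3388, C: 8.14/12.011 = 0.6777, O: 21.68/15.999 = 1.3551
Raw ratio (divide by min = 0.3388): Pb: 1.0, C: 2.001, O: 4.0
Multiply by 1 to clear fractions: Pb: 1.0 ~= 1, C: 2.001 ~= 2, O: 4.0 ~= 4
Reduce by GCD to get the simplest whole-number ratio:

1:2:4


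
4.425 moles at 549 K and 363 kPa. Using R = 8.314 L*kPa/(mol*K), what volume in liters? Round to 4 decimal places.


PV = nRT, solve for V = nRT / P.
nRT = 4.425 * 8.314 * 549 = 20197.4081
V = 20197.4081 / 363
V = 55.6402427 L, rounded to 4 dp:

55.6402 L


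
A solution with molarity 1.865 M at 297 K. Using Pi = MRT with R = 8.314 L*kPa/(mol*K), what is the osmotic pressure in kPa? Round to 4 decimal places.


Osmotic pressure (van't Hoff): Pi = M*R*T.
RT = 8.314 * 297 = 2469.258
Pi = 1.865 * 2469.258
Pi = 4605.16617 kPa, rounded to 4 dp:

4605.1662 kPa


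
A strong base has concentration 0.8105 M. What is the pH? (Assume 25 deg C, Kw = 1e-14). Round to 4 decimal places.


A strong base dissociates completely, so [OH-] equals the given concentration.
pOH = -log10([OH-]) = -log10(0.8105) = 0.091247
pH = 14 - pOH = 14 - 0.091247
pH = 13.908753, rounded to 4 dp:

13.9088
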